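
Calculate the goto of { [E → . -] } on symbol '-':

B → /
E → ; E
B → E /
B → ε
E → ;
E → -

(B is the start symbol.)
{ [E → - .] }

GOTO(I, '-') = CLOSURE({ [A → αX.β] : [A → α.Xβ] ∈ I, X = '-' })

Items with dot before '-', with the dot advanced:
  [E → . -] → [E → - .]
Closure adds nothing (no advanced item has the dot before a non-terminal).

GOTO = { [E → - .] }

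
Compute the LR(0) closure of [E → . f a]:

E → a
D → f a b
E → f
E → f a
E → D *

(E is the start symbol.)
{ [E → . f a] }

To compute CLOSURE, for each item [A → α.Bβ] where B is a non-terminal, add [B → .γ] for all productions B → γ; repeat for the newly added items until nothing changes.

Start with: [E → . f a]
The dot precedes the terminal f, so nothing is added.

CLOSURE = { [E → . f a] }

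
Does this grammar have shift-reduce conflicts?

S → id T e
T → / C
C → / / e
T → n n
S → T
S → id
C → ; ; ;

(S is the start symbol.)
Augment with S' → S and build the canonical LR(0) collection (I0 = CLOSURE({[S' → . S]}), then GOTO on every symbol after a dot until no new states appear). It has 16 states:
  I0: { [S → . T], [S → . id T e], [S → . id], [S' → . S], [T → . / C], [T → . n n] }  — shift
  I1: { [C → . / / e], [C → . ; ; ;], [T → / . C] }  — shift
  I2: { [S' → S .] }  — accept
  I3: { [S → T .] }  — reduce
  I4: { [S → id . T e], [S → id .], [T → . / C], [T → . n n] }  — shift, reduce
  I5: { [T → n . n] }  — shift
  I6: { [T → n n .] }  — reduce
  I7: { [S → id T . e] }  — shift
  I8: { [S → id T e .] }  — reduce
  I9: { [C → / . / e] }  — shift
  I10: { [C → ; . ; ;] }  — shift
  I11: { [T → / C .] }  — reduce
  I12: { [C → ; ; . ;] }  — shift
  I13: { [C → ; ; ; .] }  — reduce
  I14: { [C → / / . e] }  — shift
  I15: { [C → / / e .] }  — reduce

I4 contains reduce item [S → id .] and shift items [T → . / C], [T → . n n] — shift-reduce conflict.

Answer: Yes — I4: [S → id .] vs [T → . / C]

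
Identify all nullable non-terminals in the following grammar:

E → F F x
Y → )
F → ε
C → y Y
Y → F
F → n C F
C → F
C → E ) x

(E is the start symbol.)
ε-productions: F → ε
So F is immediately nullable.
Y → F: every symbol on the right is nullable, so Y is nullable too.
C → F: every symbol on the right is nullable, so C is nullable too.
No further non-terminal can be added: every production for the remaining non-terminals contains a terminal or a non-nullable non-terminal.
Nullable = { 'C', 'F', 'Y' }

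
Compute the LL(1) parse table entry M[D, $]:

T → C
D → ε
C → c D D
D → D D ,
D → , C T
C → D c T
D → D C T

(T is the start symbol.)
D → ε

To find M[D, $], we find productions for D where $ is in the predict set (PREDICT(N → α) = (FIRST(α) \ {ε}) ∪ (FOLLOW(N) if α ⇒* ε)).

Relevant sets:
  FIRST(D) = { ',', 'c', ε }
  FIRST(C) = { ',', 'c' }
  FOLLOW(D) = { $, ',', 'c' }

D → ε: PREDICT = { $, ',', 'c' }
  $ is in predict set, so this production goes in M[D, $]
D → D D ,: PREDICT = { ',', 'c' }
D → , C T: PREDICT = { ',' }
D → D C T: PREDICT = { ',', 'c' }

M[D, $] = D → ε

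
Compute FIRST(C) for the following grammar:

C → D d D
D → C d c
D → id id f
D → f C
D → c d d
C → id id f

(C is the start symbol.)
To compute FIRST(C), examine every production with C on the left-hand side, reading each right-hand side left to right until a non-nullable symbol is reached.

FIRST sets of the other non-terminals involved (by the same procedure, iterated to a fixed point):
  FIRST(D) = { 'c', 'f', 'id' }

From C → D d D:
  - D is a non-terminal: add FIRST(D) \ {ε} = { 'c', 'f', 'id' }
    D is not nullable, so stop
From C → id id f:
  - id is a terminal: add 'id' and stop

Collecting: FIRST(C) = { 'c', 'f', 'id' }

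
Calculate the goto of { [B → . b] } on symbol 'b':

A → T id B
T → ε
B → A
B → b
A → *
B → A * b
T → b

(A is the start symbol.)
{ [B → b .] }

GOTO(I, 'b') = CLOSURE({ [A → αX.β] : [A → α.Xβ] ∈ I, X = 'b' })

Items with dot before 'b', with the dot advanced:
  [B → . b] → [B → b .]
Closure adds nothing (no advanced item has the dot before a non-terminal).

GOTO = { [B → b .] }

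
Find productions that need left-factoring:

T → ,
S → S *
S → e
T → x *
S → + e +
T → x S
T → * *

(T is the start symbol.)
Yes, T has productions with common prefix 'x'

Left-factoring is needed when two productions for the same non-terminal
share a common prefix on the right-hand side.

Productions for T:
  T → ,
  T → x *
  T → x S
  T → * *
Productions for S:
  S → S *
  S → e
  S → + e +

Found common prefix 'x' in productions for T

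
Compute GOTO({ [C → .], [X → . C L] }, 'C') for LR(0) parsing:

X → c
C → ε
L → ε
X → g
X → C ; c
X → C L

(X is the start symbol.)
GOTO(I, 'C') = CLOSURE({ [A → αX.β] : [A → α.Xβ] ∈ I, X = 'C' })

Items with dot before 'C', with the dot advanced:
  [X → . C L] → [X → C . L]
Closure of the advanced items:
  [X → C . L] has the dot before L: add [L → .]

GOTO = { [L → .], [X → C . L] }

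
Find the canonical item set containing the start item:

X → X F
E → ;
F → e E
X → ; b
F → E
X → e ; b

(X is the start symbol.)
First, augment the grammar with X' → X
I₀ = CLOSURE({ [X' → . X] }):
  [X' → . X] has the dot before X: add [X → . X F], [X → . ; b], [X → . e ; b]
No further items can be added.

I₀ = { [X → . ; b], [X → . X F], [X → . e ; b], [X' → . X] }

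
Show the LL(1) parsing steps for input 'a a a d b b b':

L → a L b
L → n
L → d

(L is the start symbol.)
Stack is shown with the top on the left.

Stack        Input            Action
------------------------------------
L $          a a a d b b b $  output L → a L b
a L b $      a a a d b b b $  match 'a'
L b $        a a d b b b $    output L → a L b
a L b b $    a a d b b b $    match 'a'
L b b $      a d b b b $      output L → a L b
a L b b b $  a d b b b $      match 'a'
L b b b $    d b b b $        output L → d
d b b b $    d b b b $        match 'd'
b b b $      b b b $          match 'b'
b b $        b b $            match 'b'
b $          b $              match 'b'
$            $                accept

The string is accepted.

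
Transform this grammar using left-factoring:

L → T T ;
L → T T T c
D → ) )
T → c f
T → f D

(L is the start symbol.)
Left-factoring transforms A → αβ₁ | αβ₂ into A → αA' and A' → β₁ | β₂
(α is the longest common prefix among the alternatives). Repeat until
no nonterminal has two alternatives with a common prefix.

Round 1: L has alternatives sharing prefix 'T T'. Introduce L': L → T T L'
  Add: L' → ;
  Add: L' → T c

No remaining common prefixes — done.

Resulting grammar:
L → T T L'
L' → ;
L' → T c
D → ) )
T → c f
T → f D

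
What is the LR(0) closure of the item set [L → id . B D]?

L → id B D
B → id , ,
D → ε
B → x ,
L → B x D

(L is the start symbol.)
To compute CLOSURE, for each item [A → α.Bβ] where B is a non-terminal, add [B → .γ] for all productions B → γ; repeat for the newly added items until nothing changes.

Start with: [L → id . B D]
  [L → id . B D] has the dot before B: add [B → . id , ,], [B → . x ,]
No further items can be added.

CLOSURE = { [B → . id , ,], [B → . x ,], [L → id . B D] }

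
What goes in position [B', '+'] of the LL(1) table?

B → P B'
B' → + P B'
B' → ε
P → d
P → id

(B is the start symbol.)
B' → + P B'

To find M[B', '+'], we find productions for B' where '+' is in the predict set (PREDICT(N → α) = (FIRST(α) \ {ε}) ∪ (FOLLOW(N) if α ⇒* ε)).

Relevant sets:
  FOLLOW(B') = { $ }

B' → + P B': PREDICT = { '+' }
  '+' is in predict set, so this production goes in M[B', '+']
B' → ε: PREDICT = { $ }

M[B', '+'] = B' → + P B'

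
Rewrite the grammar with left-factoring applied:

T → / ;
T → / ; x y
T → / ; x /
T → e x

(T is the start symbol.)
Left-factoring transforms A → αβ₁ | αβ₂ into A → αA' and A' → β₁ | β₂
(α is the longest common prefix among the alternatives). Repeat until
no nonterminal has two alternatives with a common prefix.

Round 1: T has alternatives sharing prefix '/ ;'. Introduce T': T → / ; T'
  Add: T' → ε
  Add: T' → x y
  Add: T' → x /

Round 2: T' has alternatives sharing prefix 'x'. Introduce T'': T' → x T''
  Add: T'' → y
  Add: T'' → /

No remaining common prefixes — done.

Resulting grammar:
T → / ; T'
T' → ε
T' → x T''
T'' → y
T'' → /
T → e x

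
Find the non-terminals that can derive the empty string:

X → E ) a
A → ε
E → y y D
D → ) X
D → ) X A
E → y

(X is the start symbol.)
{ 'A' }

A non-terminal is nullable if it can derive ε (the empty string): either it has an ε-production, or it has a production whose right-hand side consists entirely of nullable non-terminals.

ε-productions: A → ε
So A is immediately nullable.
No further non-terminal can be added: every production for the remaining non-terminals contains a terminal or a non-nullable non-terminal.
Nullable = { 'A' }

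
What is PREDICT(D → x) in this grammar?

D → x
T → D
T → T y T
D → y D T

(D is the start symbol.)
{ 'x' }

PREDICT(D → x) = (FIRST(RHS) \ {ε}) ∪ (FOLLOW(D) if ε ∈ FIRST(RHS), i.e. RHS ⇒* ε)
FIRST(x) = { 'x' }
ε ∉ FIRST(x), so FOLLOW(D) is not added.
PREDICT(D → x) = { 'x' }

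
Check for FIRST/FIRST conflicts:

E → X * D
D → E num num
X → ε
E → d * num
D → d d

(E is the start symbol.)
Yes. D → E num num / D → d d on { 'd' }

A FIRST/FIRST conflict occurs when two productions N → α and N → β for the same non-terminal have FIRST(α) ∩ FIRST(β) ≠ ∅ (with ε ∈ FIRST of a nullable right-hand side, so two nullable alternatives also conflict).

FIRST sets of the non-terminals at (or reachable through a nullable prefix from) the front of some alternative:
  FIRST(X) = { ε }
  FIRST(E) = { '*', 'd' }

Productions for E:
  E → X * D: FIRST = { '*' }
  E → d * num: FIRST = { 'd' }
Productions for D:
  D → E num num: FIRST = { '*', 'd' }
  D → d d: FIRST = { 'd' }
X has only one production, so no FIRST/FIRST conflict is possible there.

Conflict for D: D → E num num and D → d d
  Overlap: { 'd' }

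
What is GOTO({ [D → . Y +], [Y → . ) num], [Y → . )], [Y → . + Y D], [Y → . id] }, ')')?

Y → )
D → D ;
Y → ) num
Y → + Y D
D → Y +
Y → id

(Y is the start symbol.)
{ [Y → ) . num], [Y → ) .] }

GOTO(I, ')') = CLOSURE({ [A → αX.β] : [A → α.Xβ] ∈ I, X = ')' })

Items with dot before ')', with the dot advanced:
  [Y → . )] → [Y → ) .]
  [Y → . ) num] → [Y → ) . num]
Closure adds nothing (no advanced item has the dot before a non-terminal).

GOTO = { [Y → ) . num], [Y → ) .] }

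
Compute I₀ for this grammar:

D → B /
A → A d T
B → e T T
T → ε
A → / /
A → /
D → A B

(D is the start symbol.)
First, augment the grammar with D' → D
I₀ = CLOSURE({ [D' → . D] }):
  [D' → . D] has the dot before D: add [D → . B /], [D → . A B]
  [D → . B /] has the dot before B: add [B → . e T T]
  [D → . A B] has the dot before A: add [A → . A d T], [A → . / /], [A → . /]
No further items can be added.

I₀ = { [A → . / /], [A → . /], [A → . A d T], [B → . e T T], [D → . A B], [D → . B /], [D' → . D] }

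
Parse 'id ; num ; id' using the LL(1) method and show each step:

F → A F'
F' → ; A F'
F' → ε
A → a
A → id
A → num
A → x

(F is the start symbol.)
LL(1) parsing maintains a stack (initially the start symbol over $) and the input. At each step: if the stack top is a terminal, match it against the current input token; if it is a non-terminal N, replace it with the RHS of M[N, lookahead] (the unique production whose predict set contains the lookahead).

Stack is shown with the top on the left.

Stack     Input            Action
---------------------------------
F $       id ; num ; id $  output F → A F'
A F' $    id ; num ; id $  output A → id
id F' $   id ; num ; id $  match 'id'
F' $      ; num ; id $     output F' → ; A F'
; A F' $  ; num ; id $     match ';'
A F' $    num ; id $       output A → num
num F' $  num ; id $       match 'num'
F' $      ; id $           output F' → ; A F'
; A F' $  ; id $           match ';'
A F' $    id $             output A → id
id F' $   id $             match 'id'
F' $      $                output F' → ε
$         $                accept

The string is accepted.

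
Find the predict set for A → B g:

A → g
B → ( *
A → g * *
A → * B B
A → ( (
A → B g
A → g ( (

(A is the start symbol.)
PREDICT(A → B g) = (FIRST(RHS) \ {ε}) ∪ (FOLLOW(A) if ε ∈ FIRST(RHS), i.e. RHS ⇒* ε)
FIRST(B) = { '(' }
FIRST(B g) = { '(' }
ε ∉ FIRST(B g), so FOLLOW(A) is not added.
PREDICT(A → B g) = { '(' }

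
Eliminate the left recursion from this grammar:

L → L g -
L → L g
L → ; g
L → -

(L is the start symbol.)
L is directly left-recursive. The standard transformation for
  A → A α₁ | ... | A α_m | β₁ | ... | β_n
is
  A  → β₁ A' | ... | β_n A'
  A' → α₁ A' | ... | α_m A' | ε

L → ; g becomes L → ; g L'
L → - becomes L → - L'
L → L g - becomes L' → g - L'
L → L g becomes L' → g L'
Add L' → ε

Resulting grammar:
L → ; g L'
L → - L'
L' → g - L'
L' → g L'
L' → ε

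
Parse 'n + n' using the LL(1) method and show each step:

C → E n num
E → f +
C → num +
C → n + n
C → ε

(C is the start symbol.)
LL(1) parsing maintains a stack (initially the start symbol over $) and the input. At each step: if the stack top is a terminal, match it against the current input token; if it is a non-terminal N, replace it with the RHS of M[N, lookahead] (the unique production whose predict set contains the lookahead).

Stack is shown with the top on the left.

Stack    Input    Action
------------------------
C $      n + n $  output C → n + n
n + n $  n + n $  match 'n'
+ n $    + n $    match '+'
n $      n $      match 'n'
$        $        accept

The string is accepted.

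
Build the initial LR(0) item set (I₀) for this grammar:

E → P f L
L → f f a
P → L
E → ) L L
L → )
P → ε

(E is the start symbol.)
{ [E → . ) L L], [E → . P f L], [E' → . E], [L → . )], [L → . f f a], [P → . L], [P → .] }

First, augment the grammar with E' → E
I₀ = CLOSURE({ [E' → . E] }):
  [E' → . E] has the dot before E: add [E → . P f L], [E → . ) L L]
  [E → . P f L] has the dot before P: add [P → . L], [P → .]
  [P → . L] has the dot before L: add [L → . f f a], [L → . )]
No further items can be added.

I₀ = { [E → . ) L L], [E → . P f L], [E' → . E], [L → . )], [L → . f f a], [P → . L], [P → .] }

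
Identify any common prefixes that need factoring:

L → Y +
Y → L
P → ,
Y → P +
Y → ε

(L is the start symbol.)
Left-factoring is needed when two productions for the same non-terminal
share a common prefix on the right-hand side.

Productions for Y:
  Y → L
  Y → P +
  Y → ε

No common prefixes found.

Answer: No, left-factoring is not needed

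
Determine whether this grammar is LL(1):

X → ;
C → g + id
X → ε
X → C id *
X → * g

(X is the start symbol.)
Yes, the grammar is LL(1).

A grammar is LL(1) if for each non-terminal N with multiple productions, the predict sets of those productions are pairwise disjoint, where PREDICT(N → α) = (FIRST(α) \ {ε}) ∪ (FOLLOW(N) if α ⇒* ε).

Relevant sets:
  FIRST(C) = { 'g' }
  FOLLOW(X) = { $ }

For X:
  PREDICT(X → ';') = { ';' }
  PREDICT(X → ε) = { $ }
  PREDICT(X → C id '*') = { 'g' }
  PREDICT(X → '*' g) = { '*' }
C has a single production, so nothing to check there.

All predict sets are disjoint. The grammar IS LL(1).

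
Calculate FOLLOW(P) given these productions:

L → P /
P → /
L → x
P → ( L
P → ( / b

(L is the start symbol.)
In L → P /: P is followed by '/', add FIRST('/') \ {ε} = { '/' }

Taking the union: FOLLOW(P) = { '/' }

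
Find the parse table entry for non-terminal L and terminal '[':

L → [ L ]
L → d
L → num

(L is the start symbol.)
L → [ L ]

To find M[L, '['], we find productions for L where '[' is in the predict set (PREDICT(N → α) = (FIRST(α) \ {ε}) ∪ (FOLLOW(N) if α ⇒* ε)).

L → [ L ]: PREDICT = { '[' }
  '[' is in predict set, so this production goes in M[L, '[']
L → d: PREDICT = { 'd' }
L → num: PREDICT = { 'num' }

M[L, '['] = L → [ L ]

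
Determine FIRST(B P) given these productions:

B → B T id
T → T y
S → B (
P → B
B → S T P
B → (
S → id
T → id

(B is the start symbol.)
{ '(', 'id' }

FIRST sets of the non-terminals involved (from the grammar, by fixed-point iteration):
  FIRST(B) = { '(', 'id' }

To compute FIRST(B P), process the symbols left to right:
Symbol B is a non-terminal. Add FIRST(B) \ {ε} = { '(', 'id' }
B is not nullable (ε ∉ FIRST(B)), so stop here.
FIRST(B P) = { '(', 'id' }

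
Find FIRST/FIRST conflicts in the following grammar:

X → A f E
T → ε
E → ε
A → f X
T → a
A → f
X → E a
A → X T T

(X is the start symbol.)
A FIRST/FIRST conflict occurs when two productions N → α and N → β for the same non-terminal have FIRST(α) ∩ FIRST(β) ≠ ∅ (with ε ∈ FIRST of a nullable right-hand side, so two nullable alternatives also conflict).

FIRST sets of the non-terminals at (or reachable through a nullable prefix from) the front of some alternative:
  FIRST(A) = { 'a', 'f' }
  FIRST(E) = { ε }
  FIRST(X) = { 'a', 'f' }

Productions for X:
  X → A f E: FIRST = { 'a', 'f' }
  X → E a: FIRST = { 'a' }
Productions for T:
  T → ε: FIRST = { ε }
  T → a: FIRST = { 'a' }
Productions for A:
  A → f X: FIRST = { 'f' }
  A → f: FIRST = { 'f' }
  A → X T T: FIRST = { 'a', 'f' }
E has only one production, so no FIRST/FIRST conflict is possible there.

Conflict for X: X → A f E and X → E a
  Overlap: { 'a' }
Conflict for A: A → f X and A → f
  Overlap: { 'f' }
Conflict for A: A → f X and A → X T T
  Overlap: { 'f' }
Conflict for A: A → f and A → X T T
  Overlap: { 'f' }

Answer: Yes. X → A f E / X → E a on { 'a' }; A → f X / A → f on { 'f' }; A → f X / A → X T T on { 'f' }; A → f / A → X T T on { 'f' }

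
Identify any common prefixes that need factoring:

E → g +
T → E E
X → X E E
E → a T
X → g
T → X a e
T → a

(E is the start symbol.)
Left-factoring is needed when two productions for the same non-terminal
share a common prefix on the right-hand side.

Productions for E:
  E → g +
  E → a T
Productions for T:
  T → E E
  T → X a e
  T → a
Productions for X:
  X → X E E
  X → g

No common prefixes found.

Answer: No, left-factoring is not needed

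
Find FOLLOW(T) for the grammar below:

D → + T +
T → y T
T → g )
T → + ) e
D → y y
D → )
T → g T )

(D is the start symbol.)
To compute FOLLOW(T), find every occurrence of T on a right-hand side N → α T β: add FIRST(β) \ {ε}, and if β is empty or nullable also add FOLLOW(N). Iterate to a fixed point.

In D → + T +: T is followed by '+', add FIRST('+') \ {ε} = { '+' }
In T → y T: T is at the end; this adds FOLLOW(T) to itself — nothing new
In T → g T ): T is followed by ')', add FIRST(')') \ {ε} = { ')' }

Taking the union: FOLLOW(T) = { ')', '+' }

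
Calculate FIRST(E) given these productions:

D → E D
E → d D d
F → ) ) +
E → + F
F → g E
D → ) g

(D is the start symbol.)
From E → d D d:
  - d is a terminal: add 'd' and stop
From E → + F:
  - '+' is a terminal: add '+' and stop

Collecting: FIRST(E) = { '+', 'd' }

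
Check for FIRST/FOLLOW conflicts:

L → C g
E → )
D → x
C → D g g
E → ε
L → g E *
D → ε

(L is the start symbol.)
A FIRST/FOLLOW conflict occurs when a non-terminal N has a nullable alternative N → β (β ⇒* ε) and another alternative N → α with FIRST(α) ∩ FOLLOW(N) ≠ ∅: on such a lookahead the parser cannot decide between expanding α and letting N vanish via β.

Nullable non-terminals: D, E.

D: nullable alternative(s) D → ε; FOLLOW(D) = { 'g' }
  D → x: FIRST \ {ε} = { 'x' } — disjoint from FOLLOW(D)
  D → ε: FIRST \ {ε} = { } — this is the only nullable alternative, skip

E: nullable alternative(s) E → ε; FOLLOW(E) = { '*' }
  E → ): FIRST \ {ε} = { ')' } — disjoint from FOLLOW(E)
  E → ε: FIRST \ {ε} = { } — this is the only nullable alternative, skip

C, L have no nullable alternative, so no FIRST/FOLLOW check is needed there.

No FIRST/FOLLOW conflicts found.

Answer: No FIRST/FOLLOW conflicts.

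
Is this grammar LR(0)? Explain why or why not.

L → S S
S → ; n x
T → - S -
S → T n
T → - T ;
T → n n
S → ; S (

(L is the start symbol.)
A grammar is LR(0) if no state in the canonical LR(0) collection has:
  - both a shift item (dot before a terminal) and a complete item (shift-reduce conflict), or
  - two or more complete items (reduce-reduce conflict; the accept item [L' → L .] counts as a complete item here).

Augment with L' → L and build the canonical LR(0) collection (I0 = CLOSURE({[L' → . L]}), then GOTO on every symbol after a dot until no new states appear). It has 18 states:
  I0: { [L → . S S], [L' → . L], [S → . ; S (], [S → . ; n x], [S → . T n], [T → . - S -], [T → . - T ;], [T → . n n] }  — shift
  I1: { [S → . ; S (], [S → . ; n x], [S → . T n], [T → - . S -], [T → - . T ;], [T → . - S -], [T → . - T ;], [T → . n n] }  — shift
  I2: { [S → . ; S (], [S → . ; n x], [S → . T n], [S → ; . S (], [S → ; . n x], [T → . - S -], [T → . - T ;], [T → . n n] }  — shift
  I3: { [L' → L .] }  — accept
  I4: { [L → S . S], [S → . ; S (], [S → . ; n x], [S → . T n], [T → . - S -], [T → . - T ;], [T → . n n] }  — shift
  I5: { [S → T . n] }  — shift
  I6: { [T → n . n] }  — shift
  I7: { [T → n n .] }  — reduce
  I8: { [S → T n .] }  — reduce
  I9: { [L → S S .] }  — reduce
  I10: { [S → ; S . (] }  — shift
  I11: { [S → ; n . x], [T → n . n] }  — shift
  I12: { [S → ; n x .] }  — reduce
  I13: { [S → ; S ( .] }  — reduce
  I14: { [T → - S . -] }  — shift
  I15: { [S → T . n], [T → - T . ;] }  — shift
  I16: { [T → - T ; .] }  — reduce
  I17: { [T → - S - .] }  — reduce

Every state is either a pure shift/goto state or contains exactly one complete item and nothing to shift — no conflicts. The grammar is LR(0).

Answer: Yes, the grammar is LR(0)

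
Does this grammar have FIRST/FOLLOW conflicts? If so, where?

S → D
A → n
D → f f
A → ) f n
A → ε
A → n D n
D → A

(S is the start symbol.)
Yes. A → n with FOLLOW(A) on { 'n' }; A → n D n with FOLLOW(A) on { 'n' }

A FIRST/FOLLOW conflict occurs when a non-terminal N has a nullable alternative N → β (β ⇒* ε) and another alternative N → α with FIRST(α) ∩ FOLLOW(N) ≠ ∅: on such a lookahead the parser cannot decide between expanding α and letting N vanish via β.

Nullable non-terminals: A, D, S.
FIRST sets used below: FIRST(A) = { ')', 'n', ε }

A: nullable alternative(s) A → ε; FOLLOW(A) = { $, 'n' }
  A → n: FIRST \ {ε} = { 'n' } — overlaps FOLLOW(A) on { 'n' }: CONFLICT
  A → ) f n: FIRST \ {ε} = { ')' } — disjoint from FOLLOW(A)
  A → ε: FIRST \ {ε} = { } — this is the only nullable alternative, skip
  A → n D n: FIRST \ {ε} = { 'n' } — overlaps FOLLOW(A) on { 'n' }: CONFLICT

D: nullable alternative(s) D → A; FOLLOW(D) = { $, 'n' }
  D → f f: FIRST \ {ε} = { 'f' } — disjoint from FOLLOW(D)
  D → A: FIRST \ {ε} = { ')', 'n' } — this is the only nullable alternative, skip
S has a nullable alternative but only one production, so nothing to check.

So the grammar has 2 FIRST/FOLLOW conflicts (marked CONFLICT above).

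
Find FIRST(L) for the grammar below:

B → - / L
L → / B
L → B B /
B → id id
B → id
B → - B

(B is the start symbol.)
To compute FIRST(L), examine every production with L on the left-hand side, reading each right-hand side left to right until a non-nullable symbol is reached.

FIRST sets of the other non-terminals involved (by the same procedure, iterated to a fixed point):
  FIRST(B) = { '-', 'id' }

From L → / B:
  - '/' is a terminal: add '/' and stop
From L → B B /:
  - B is a non-terminal: add FIRST(B) \ {ε} = { '-', 'id' }
    B is not nullable, so stop

Collecting: FIRST(L) = { '-', '/', 'id' }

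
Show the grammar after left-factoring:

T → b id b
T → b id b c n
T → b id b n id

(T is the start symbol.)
T → b id b T'
T' → ε
T' → c n
T' → n id

Left-factoring transforms A → αβ₁ | αβ₂ into A → αA' and A' → β₁ | β₂
(α is the longest common prefix among the alternatives). Repeat until
no nonterminal has two alternatives with a common prefix.

Round 1: T has alternatives sharing prefix 'b id b'. Introduce T': T → b id b T'
  Add: T' → ε
  Add: T' → c n
  Add: T' → n id

No remaining common prefixes — done.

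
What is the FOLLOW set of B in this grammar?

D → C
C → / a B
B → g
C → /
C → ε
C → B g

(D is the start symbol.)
In C → / a B: B is at the end, add FOLLOW(C)
In C → B g: B is followed by g, add FIRST(g) \ {ε} = { 'g' }

The FOLLOW sets referred to above (computed the same way, to a fixed point):
  FOLLOW(C) = { $ }

Taking the union: FOLLOW(B) = { $, 'g' }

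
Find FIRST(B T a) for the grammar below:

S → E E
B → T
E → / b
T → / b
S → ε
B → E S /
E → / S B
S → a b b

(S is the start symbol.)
{ '/' }

FIRST sets of the non-terminals involved (from the grammar, by fixed-point iteration):
  FIRST(B) = { '/' }

To compute FIRST(B T a), process the symbols left to right:
Symbol B is a non-terminal. Add FIRST(B) \ {ε} = { '/' }
B is not nullable (ε ∉ FIRST(B)), so stop here.
FIRST(B T a) = { '/' }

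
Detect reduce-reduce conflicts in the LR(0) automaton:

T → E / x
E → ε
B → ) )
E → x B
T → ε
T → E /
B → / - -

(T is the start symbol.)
A reduce-reduce conflict occurs when an LR(0) state has two complete items [A → α .] and [B → β .] — both call for a reduction, and with no lookahead the parser cannot choose between them.

Augment with T' → T and build the canonical LR(0) collection (I0 = CLOSURE({[T' → . T]}), then GOTO on every symbol after a dot until no new states appear). It has 12 states:
  I0: { [E → . x B], [E → .], [T → . E / x], [T → . E /], [T → .], [T' → . T] }  — shift, 2 reduces
  I1: { [T → E . / x], [T → E . /] }  — shift
  I2: { [T' → T .] }  — accept
  I3: { [B → . ) )], [B → . / - -], [E → x . B] }  — shift
  I4: { [B → ) . )] }  — shift
  I5: { [B → / . - -] }  — shift
  I6: { [E → x B .] }  — reduce
  I7: { [B → / - . -] }  — shift
  I8: { [B → / - - .] }  — reduce
  I9: { [B → ) ) .] }  — reduce
  I10: { [T → E / . x], [T → E / .] }  — shift, reduce
  I11: { [T → E / x .] }  — reduce

I0 contains complete items [E → .], [T → .] — reduce-reduce conflict.

Answer: Yes — I0: [E → .] vs [T → .]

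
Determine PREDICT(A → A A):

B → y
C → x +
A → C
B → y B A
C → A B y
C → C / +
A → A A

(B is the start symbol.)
{ 'x' }

PREDICT(A → A A) = (FIRST(RHS) \ {ε}) ∪ (FOLLOW(A) if ε ∈ FIRST(RHS), i.e. RHS ⇒* ε)
FIRST(A) = { 'x' }
FIRST(A A) = { 'x' }
ε ∉ FIRST(A A), so FOLLOW(A) is not added.
PREDICT(A → A A) = { 'x' }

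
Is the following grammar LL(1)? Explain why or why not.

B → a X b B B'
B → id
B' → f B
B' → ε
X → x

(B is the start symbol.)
Relevant sets:
  FOLLOW(B') = { $, 'f' }

For B:
  PREDICT(B → a X b B B') = { 'a' }
  PREDICT(B → id) = { 'id' }
For B':
  PREDICT(B' → f B) = { 'f' }
  PREDICT(B' → ε) = { $, 'f' }
X has a single production, so nothing to check there.

Conflict found: Predict set conflict for B': { 'f' }
The grammar is NOT LL(1).

Answer: No. Predict set conflict for B': { 'f' }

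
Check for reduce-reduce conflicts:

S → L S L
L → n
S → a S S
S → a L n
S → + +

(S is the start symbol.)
Yes — I10: [L → n .] vs [S → a L n .]

A reduce-reduce conflict occurs when an LR(0) state has two complete items [A → α .] and [B → β .] — both call for a reduction, and with no lookahead the parser cannot choose between them.

Augment with S' → S and build the canonical LR(0) collection (I0 = CLOSURE({[S' → . S]}), then GOTO on every symbol after a dot until no new states appear). It has 13 states:
  I0: { [L → . n], [S → . + +], [S → . L S L], [S → . a L n], [S → . a S S], [S' → . S] }  — shift
  I1: { [S → + . +] }  — shift
  I2: { [L → . n], [S → . + +], [S → . L S L], [S → . a L n], [S → . a S S], [S → L . S L] }  — shift
  I3: { [S' → S .] }  — accept
  I4: { [L → . n], [S → . + +], [S → . L S L], [S → . a L n], [S → . a S S], [S → a . L n], [S → a . S S] }  — shift
  I5: { [L → n .] }  — reduce
  I6: { [L → . n], [S → . + +], [S → . L S L], [S → . a L n], [S → . a S S], [S → L . S L], [S → a L . n] }  — shift
  I7: { [L → . n], [S → . + +], [S → . L S L], [S → . a L n], [S → . a S S], [S → a S . S] }  — shift
  I8: { [S → a S S .] }  — reduce
  I9: { [L → . n], [S → L S . L] }  — shift
  I10: { [L → n .], [S → a L n .] }  — 2 reduces
  I11: { [S → L S L .] }  — reduce
  I12: { [S → + + .] }  — reduce

I10 contains complete items [L → n .], [S → a L n .] — reduce-reduce conflict.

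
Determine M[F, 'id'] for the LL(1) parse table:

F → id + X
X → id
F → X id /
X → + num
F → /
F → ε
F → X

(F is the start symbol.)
To find M[F, 'id'], we find productions for F where 'id' is in the predict set (PREDICT(N → α) = (FIRST(α) \ {ε}) ∪ (FOLLOW(N) if α ⇒* ε)).

Relevant sets:
  FIRST(X) = { '+', 'id' }
  FOLLOW(F) = { $ }

F → id + X: PREDICT = { 'id' }
  'id' is in predict set, so this production goes in M[F, 'id']
F → X id /: PREDICT = { '+', 'id' }
  'id' is in predict set, so this production goes in M[F, 'id']
F → /: PREDICT = { '/' }
F → ε: PREDICT = { $ }
F → X: PREDICT = { '+', 'id' }
  'id' is in predict set, so this production goes in M[F, 'id']

M[F, 'id'] = F → id + X, F → X id /, F → X  (a multiply-defined cell — the grammar is not LL(1))

Answer: F → id + X, F → X id /, F → X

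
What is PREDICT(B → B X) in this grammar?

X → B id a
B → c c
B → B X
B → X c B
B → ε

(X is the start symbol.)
PREDICT(B → B X) = (FIRST(RHS) \ {ε}) ∪ (FOLLOW(B) if ε ∈ FIRST(RHS), i.e. RHS ⇒* ε)
FIRST(B) = { 'c', 'id', ε }
FIRST(X) = { 'c', 'id' }
FIRST(B X) = { 'c', 'id' }
ε ∉ FIRST(B X), so FOLLOW(B) is not added.
PREDICT(B → B X) = { 'c', 'id' }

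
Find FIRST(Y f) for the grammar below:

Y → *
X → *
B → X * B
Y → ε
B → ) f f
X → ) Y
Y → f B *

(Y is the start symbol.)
FIRST sets of the non-terminals involved (from the grammar, by fixed-point iteration):
  FIRST(Y) = { '*', 'f', ε }

To compute FIRST(Y f), process the symbols left to right:
Symbol Y is a non-terminal. Add FIRST(Y) \ {ε} = { '*', 'f' }
Y is nullable (ε ∈ FIRST(Y)), continue to the next symbol.
Symbol f is a terminal. Add 'f' and stop.
FIRST(Y f) = { '*', 'f' }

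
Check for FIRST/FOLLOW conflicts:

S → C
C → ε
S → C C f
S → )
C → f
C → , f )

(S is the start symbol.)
Nullable non-terminals: C, S.
FIRST sets used below: FIRST(C) = { ',', 'f', ε }

C: nullable alternative(s) C → ε; FOLLOW(C) = { $, ',', 'f' }
  C → ε: FIRST \ {ε} = { } — this is the only nullable alternative, skip
  C → f: FIRST \ {ε} = { 'f' } — overlaps FOLLOW(C) on { 'f' }: CONFLICT
  C → , f ): FIRST \ {ε} = { ',' } — overlaps FOLLOW(C) on { ',' }: CONFLICT

S: nullable alternative(s) S → C; FOLLOW(S) = { $ }
  S → C: FIRST \ {ε} = { ',', 'f' } — this is the only nullable alternative, skip
  S → C C f: FIRST \ {ε} = { ',', 'f' } — disjoint from FOLLOW(S)
  S → ): FIRST \ {ε} = { ')' } — disjoint from FOLLOW(S)

So the grammar has 2 FIRST/FOLLOW conflicts (marked CONFLICT above).

Answer: Yes. C → f with FOLLOW(C) on { 'f' }; C → ',' f ')' with FOLLOW(C) on { ',' }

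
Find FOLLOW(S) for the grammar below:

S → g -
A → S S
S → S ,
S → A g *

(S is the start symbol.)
{ $, ',', 'g' }

To compute FOLLOW(S), find every occurrence of S on a right-hand side N → α S β: add FIRST(β) \ {ε}, and if β is empty or nullable also add FOLLOW(N). Iterate to a fixed point.

S is the start symbol, so $ ∈ FOLLOW(S).
In A → S S: S is followed by S, add FIRST(S) \ {ε} = { 'g' }
In A → S S: S is at the end, add FOLLOW(A)
In S → S ,: S is followed by ',', add FIRST(',') \ {ε} = { ',' }

The FOLLOW sets referred to above (computed the same way, to a fixed point):
  FOLLOW(A) = { 'g' }

Taking the union: FOLLOW(S) = { $, ',', 'g' }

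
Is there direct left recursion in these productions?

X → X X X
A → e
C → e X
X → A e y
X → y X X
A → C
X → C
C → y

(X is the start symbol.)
Direct left recursion occurs when N → N α for some non-terminal N (the right-hand side begins with the left-hand side itself).

X → X X X: LEFT RECURSIVE (starts with X)
A → e: starts with e
C → e X: starts with e
X → A e y: starts with A
X → y X X: starts with y
A → C: starts with C
X → C: starts with C
C → y: starts with y

The grammar has direct left recursion on: X.

Answer: Yes, X is left-recursive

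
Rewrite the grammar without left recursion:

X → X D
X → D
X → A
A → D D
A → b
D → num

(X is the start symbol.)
X is directly left-recursive. The standard transformation for
  A → A α₁ | ... | A α_m | β₁ | ... | β_n
is
  A  → β₁ A' | ... | β_n A'
  A' → α₁ A' | ... | α_m A' | ε

X → D becomes X → D X'
X → A becomes X → A X'
X → X D becomes X' → D X'
Add X' → ε

Productions for other non-terminals are unchanged:
  A → D D
  A → b
  D → num

Resulting grammar:
X → D X'
X → A X'
X' → D X'
X' → ε
A → D D
A → b
D → num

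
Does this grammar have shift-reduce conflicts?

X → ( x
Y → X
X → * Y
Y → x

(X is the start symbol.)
No shift-reduce conflicts

A shift-reduce conflict occurs when an LR(0) state has both:
  - a complete (reduce) item [A → α .] (dot at the end), and
  - a shift item [B → β . c γ] (dot before a terminal).

Augment with X' → X and build the canonical LR(0) collection (I0 = CLOSURE({[X' → . X]}), then GOTO on every symbol after a dot until no new states appear). It has 8 states:
  I0: { [X → . ( x], [X → . * Y], [X' → . X] }  — shift
  I1: { [X → ( . x] }  — shift
  I2: { [X → * . Y], [X → . ( x], [X → . * Y], [Y → . X], [Y → . x] }  — shift
  I3: { [X' → X .] }  — accept
  I4: { [Y → X .] }  — reduce
  I5: { [X → * Y .] }  — reduce
  I6: { [Y → x .] }  — reduce
  I7: { [X → ( x .] }  — reduce

No state contains both a complete item and a shift item.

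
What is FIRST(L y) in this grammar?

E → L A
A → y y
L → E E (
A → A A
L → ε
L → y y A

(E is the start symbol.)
FIRST sets of the non-terminals involved (from the grammar, by fixed-point iteration):
  FIRST(L) = { 'y', ε }

To compute FIRST(L y), process the symbols left to right:
Symbol L is a non-terminal. Add FIRST(L) \ {ε} = { 'y' }
L is nullable (ε ∈ FIRST(L)), continue to the next symbol.
Symbol y is a terminal. Add 'y' and stop.
FIRST(L y) = { 'y' }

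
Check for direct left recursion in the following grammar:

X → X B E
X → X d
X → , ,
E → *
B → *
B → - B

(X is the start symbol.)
Direct left recursion occurs when N → N α for some non-terminal N (the right-hand side begins with the left-hand side itself).

X → X B E: LEFT RECURSIVE (starts with X)
X → X d: LEFT RECURSIVE (starts with X)
X → , ,: starts with ','
E → *: starts with '*'
B → *: starts with '*'
B → - B: starts with '-'

The grammar has direct left recursion on: X.

Answer: Yes, X is left-recursive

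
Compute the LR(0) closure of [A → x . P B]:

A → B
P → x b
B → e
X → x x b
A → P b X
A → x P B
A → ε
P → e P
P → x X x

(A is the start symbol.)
{ [A → x . P B], [P → . e P], [P → . x X x], [P → . x b] }

Start with: [A → x . P B]
  [A → x . P B] has the dot before P: add [P → . x b], [P → . e P], [P → . x X x]
No further items can be added.

CLOSURE = { [A → x . P B], [P → . e P], [P → . x X x], [P → . x b] }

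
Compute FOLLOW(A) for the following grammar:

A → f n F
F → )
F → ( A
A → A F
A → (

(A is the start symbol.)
A is the start symbol, so $ ∈ FOLLOW(A).
In F → ( A: A is at the end, add FOLLOW(F)
In A → A F: A is followed by F, add FIRST(F) \ {ε} = { '(', ')' }

The FOLLOW sets referred to above (computed the same way, to a fixed point):
  FOLLOW(F) = { $, '(', ')' }

Taking the union: FOLLOW(A) = { $, '(', ')' }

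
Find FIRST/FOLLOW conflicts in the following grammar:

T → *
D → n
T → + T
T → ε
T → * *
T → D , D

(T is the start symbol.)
No FIRST/FOLLOW conflicts.

Nullable non-terminals: T.
FIRST sets used below: FIRST(D) = { 'n' }

T: nullable alternative(s) T → ε; FOLLOW(T) = { $ }
  T → *: FIRST \ {ε} = { '*' } — disjoint from FOLLOW(T)
  T → + T: FIRST \ {ε} = { '+' } — disjoint from FOLLOW(T)
  T → ε: FIRST \ {ε} = { } — this is the only nullable alternative, skip
  T → * *: FIRST \ {ε} = { '*' } — disjoint from FOLLOW(T)
  T → D , D: FIRST \ {ε} = { 'n' } — disjoint from FOLLOW(T)

D has no nullable alternative, so no FIRST/FOLLOW check is needed there.

No FIRST/FOLLOW conflicts found.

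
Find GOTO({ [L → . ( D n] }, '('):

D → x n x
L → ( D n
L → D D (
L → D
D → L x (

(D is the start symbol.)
{ [D → . L x (], [D → . x n x], [L → ( . D n], [L → . ( D n], [L → . D D (], [L → . D] }

GOTO(I, '(') = CLOSURE({ [A → αX.β] : [A → α.Xβ] ∈ I, X = '(' })

Items with dot before '(', with the dot advanced:
  [L → . ( D n] → [L → ( . D n]
Closure of the advanced items:
  [L → ( . D n] has the dot before D: add [D → . x n x], [D → . L x (]
  [D → . L x (] has the dot before L: add [L → . ( D n], [L → . D D (], [L → . D]

GOTO = { [D → . L x (], [D → . x n x], [L → ( . D n], [L → . ( D n], [L → . D D (], [L → . D] }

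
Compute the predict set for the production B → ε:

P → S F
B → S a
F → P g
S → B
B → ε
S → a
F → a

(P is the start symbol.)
{ 'a' }

PREDICT(B → ε) = (FIRST(RHS) \ {ε}) ∪ (FOLLOW(B) if ε ∈ FIRST(RHS), i.e. RHS ⇒* ε)
The right-hand side is ε (FIRST(ε) = { ε }), so the predict set is FOLLOW(B) = { 'a' }
PREDICT(B → ε) = { 'a' }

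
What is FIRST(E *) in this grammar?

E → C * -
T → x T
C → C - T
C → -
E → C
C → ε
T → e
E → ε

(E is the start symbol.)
{ '*', '-' }

FIRST sets of the non-terminals involved (from the grammar, by fixed-point iteration):
  FIRST(E) = { '*', '-', ε }

To compute FIRST(E *), process the symbols left to right:
Symbol E is a non-terminal. Add FIRST(E) \ {ε} = { '*', '-' }
E is nullable (ε ∈ FIRST(E)), continue to the next symbol.
Symbol * is a terminal. Add '*' and stop.
FIRST(E *) = { '*', '-' }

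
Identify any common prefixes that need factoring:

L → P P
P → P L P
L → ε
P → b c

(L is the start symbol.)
Left-factoring is needed when two productions for the same non-terminal
share a common prefix on the right-hand side.

Productions for L:
  L → P P
  L → ε
Productions for P:
  P → P L P
  P → b c

No common prefixes found.

Answer: No, left-factoring is not needed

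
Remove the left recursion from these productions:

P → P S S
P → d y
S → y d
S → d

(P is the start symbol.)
P is directly left-recursive. The standard transformation for
  A → A α₁ | ... | A α_m | β₁ | ... | β_n
is
  A  → β₁ A' | ... | β_n A'
  A' → α₁ A' | ... | α_m A' | ε

P → d y becomes P → d y P'
P → P S S becomes P' → S S P'
Add P' → ε

Productions for other non-terminals are unchanged:
  S → y d
  S → d

Resulting grammar:
P → d y P'
P' → S S P'
P' → ε
S → y d
S → d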